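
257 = 257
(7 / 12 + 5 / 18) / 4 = 31 / 144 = 0.22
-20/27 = -0.74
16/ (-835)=-16/ 835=-0.02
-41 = -41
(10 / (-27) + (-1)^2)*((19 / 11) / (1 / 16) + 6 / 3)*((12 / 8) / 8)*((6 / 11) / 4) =2771 / 5808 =0.48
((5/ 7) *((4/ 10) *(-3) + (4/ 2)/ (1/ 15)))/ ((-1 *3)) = -48/ 7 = -6.86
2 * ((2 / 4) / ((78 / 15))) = 5 / 26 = 0.19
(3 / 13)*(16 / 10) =24 / 65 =0.37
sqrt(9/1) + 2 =5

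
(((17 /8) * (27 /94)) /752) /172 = 459 /97266688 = 0.00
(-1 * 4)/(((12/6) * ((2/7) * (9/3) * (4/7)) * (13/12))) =-3.77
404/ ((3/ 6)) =808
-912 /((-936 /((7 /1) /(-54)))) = -133 /1053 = -0.13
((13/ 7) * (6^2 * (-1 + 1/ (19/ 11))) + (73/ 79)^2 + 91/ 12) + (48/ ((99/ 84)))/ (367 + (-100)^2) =-3198193895927/ 162268721076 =-19.71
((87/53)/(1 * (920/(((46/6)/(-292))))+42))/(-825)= 29/510095850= 0.00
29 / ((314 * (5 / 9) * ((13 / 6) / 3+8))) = 2349 / 123245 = 0.02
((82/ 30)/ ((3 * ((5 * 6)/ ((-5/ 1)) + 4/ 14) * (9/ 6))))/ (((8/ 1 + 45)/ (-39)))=3731/ 47700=0.08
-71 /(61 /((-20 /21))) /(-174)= -710 /111447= -0.01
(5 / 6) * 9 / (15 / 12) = 6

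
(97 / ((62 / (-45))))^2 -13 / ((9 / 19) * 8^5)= 1404755935433 / 283410432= 4956.61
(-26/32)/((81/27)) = -13/48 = -0.27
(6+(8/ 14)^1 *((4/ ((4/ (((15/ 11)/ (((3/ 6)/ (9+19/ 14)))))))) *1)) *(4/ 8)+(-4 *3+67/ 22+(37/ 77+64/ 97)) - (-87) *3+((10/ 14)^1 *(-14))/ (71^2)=264.25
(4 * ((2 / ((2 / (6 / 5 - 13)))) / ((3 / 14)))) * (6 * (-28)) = 185024 / 5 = 37004.80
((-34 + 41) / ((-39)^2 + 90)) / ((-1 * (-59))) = 7 / 95049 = 0.00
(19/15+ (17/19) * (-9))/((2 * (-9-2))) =967/3135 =0.31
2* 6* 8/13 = 96/13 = 7.38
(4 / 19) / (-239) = -4 / 4541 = -0.00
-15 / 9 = -5 / 3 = -1.67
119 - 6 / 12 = 237 / 2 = 118.50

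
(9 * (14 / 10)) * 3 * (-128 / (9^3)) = -896 / 135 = -6.64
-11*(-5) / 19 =2.89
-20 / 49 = -0.41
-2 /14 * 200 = -200 /7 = -28.57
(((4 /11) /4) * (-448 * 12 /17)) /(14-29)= 1792 /935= 1.92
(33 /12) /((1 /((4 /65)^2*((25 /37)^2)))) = 0.00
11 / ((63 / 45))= 55 / 7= 7.86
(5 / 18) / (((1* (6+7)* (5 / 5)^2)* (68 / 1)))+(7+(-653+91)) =-8831155 / 15912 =-555.00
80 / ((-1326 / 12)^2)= 320 / 48841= 0.01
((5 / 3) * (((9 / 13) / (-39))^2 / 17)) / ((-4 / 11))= -165 / 1942148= -0.00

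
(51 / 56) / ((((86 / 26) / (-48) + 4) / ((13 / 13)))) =3978 / 17171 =0.23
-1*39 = -39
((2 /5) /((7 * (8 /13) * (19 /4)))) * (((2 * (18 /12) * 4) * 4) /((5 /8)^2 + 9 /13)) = 519168 /599165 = 0.87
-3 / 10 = -0.30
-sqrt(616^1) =-2 * sqrt(154) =-24.82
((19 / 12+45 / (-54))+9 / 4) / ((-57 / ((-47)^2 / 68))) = -1.71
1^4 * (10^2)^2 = 10000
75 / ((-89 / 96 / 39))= -280800 / 89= -3155.06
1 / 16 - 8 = -127 / 16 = -7.94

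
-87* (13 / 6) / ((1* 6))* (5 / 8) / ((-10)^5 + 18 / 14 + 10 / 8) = 13195 / 67198296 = 0.00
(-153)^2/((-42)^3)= -867/2744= -0.32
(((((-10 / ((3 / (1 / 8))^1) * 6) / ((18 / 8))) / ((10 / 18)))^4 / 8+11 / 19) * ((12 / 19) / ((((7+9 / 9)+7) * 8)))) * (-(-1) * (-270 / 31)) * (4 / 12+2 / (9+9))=-588 / 11191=-0.05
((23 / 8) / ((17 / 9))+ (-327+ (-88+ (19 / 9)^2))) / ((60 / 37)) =-166713749 / 660960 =-252.23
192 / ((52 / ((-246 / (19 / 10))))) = -118080 / 247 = -478.06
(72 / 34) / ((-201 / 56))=-672 / 1139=-0.59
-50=-50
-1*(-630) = 630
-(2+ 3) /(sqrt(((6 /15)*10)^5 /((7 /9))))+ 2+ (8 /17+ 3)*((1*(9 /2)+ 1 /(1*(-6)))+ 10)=2639 /51 - 5*sqrt(7) /96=51.61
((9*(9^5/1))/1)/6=177147/2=88573.50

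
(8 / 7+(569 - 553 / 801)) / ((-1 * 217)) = -3192920 / 1216719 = -2.62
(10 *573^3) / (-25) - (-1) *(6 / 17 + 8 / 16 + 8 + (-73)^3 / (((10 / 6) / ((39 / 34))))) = -75520733.18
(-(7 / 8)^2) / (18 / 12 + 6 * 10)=-0.01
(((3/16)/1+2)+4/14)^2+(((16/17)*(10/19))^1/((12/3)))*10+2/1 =9.36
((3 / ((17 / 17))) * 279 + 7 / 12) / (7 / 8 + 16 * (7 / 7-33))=-20102 / 12267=-1.64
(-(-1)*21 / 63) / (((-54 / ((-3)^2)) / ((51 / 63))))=-17 / 378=-0.04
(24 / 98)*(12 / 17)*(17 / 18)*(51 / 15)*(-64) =-8704 / 245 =-35.53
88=88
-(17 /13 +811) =-10560 /13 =-812.31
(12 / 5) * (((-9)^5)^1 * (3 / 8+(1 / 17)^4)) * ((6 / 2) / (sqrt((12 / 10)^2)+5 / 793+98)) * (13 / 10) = -1372784612278599 / 657064718260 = -2089.27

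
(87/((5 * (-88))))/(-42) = 29/6160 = 0.00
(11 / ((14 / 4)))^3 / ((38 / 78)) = 415272 / 6517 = 63.72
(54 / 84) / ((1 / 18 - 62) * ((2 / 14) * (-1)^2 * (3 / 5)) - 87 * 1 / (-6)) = 27 / 386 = 0.07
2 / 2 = 1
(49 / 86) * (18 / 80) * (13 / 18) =637 / 6880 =0.09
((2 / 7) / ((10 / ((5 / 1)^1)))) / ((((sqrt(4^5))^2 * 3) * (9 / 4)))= 0.00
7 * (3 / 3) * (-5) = -35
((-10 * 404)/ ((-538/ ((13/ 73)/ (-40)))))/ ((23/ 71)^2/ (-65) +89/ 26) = -430224145/ 44029826119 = -0.01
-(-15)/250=3/50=0.06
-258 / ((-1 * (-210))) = -43 / 35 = -1.23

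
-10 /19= -0.53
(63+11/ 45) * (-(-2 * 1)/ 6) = 2846/ 135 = 21.08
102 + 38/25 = 2588/25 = 103.52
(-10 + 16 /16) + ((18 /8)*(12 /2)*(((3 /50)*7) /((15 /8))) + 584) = 72253 /125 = 578.02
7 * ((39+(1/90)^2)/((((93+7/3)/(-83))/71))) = -13031232151/772200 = -16875.46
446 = 446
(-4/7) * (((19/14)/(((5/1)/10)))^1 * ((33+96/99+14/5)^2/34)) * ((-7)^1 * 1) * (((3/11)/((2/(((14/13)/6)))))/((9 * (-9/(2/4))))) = -699361291/10721803950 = -0.07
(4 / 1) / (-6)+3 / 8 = -7 / 24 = -0.29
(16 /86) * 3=24 /43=0.56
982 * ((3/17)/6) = 491/17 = 28.88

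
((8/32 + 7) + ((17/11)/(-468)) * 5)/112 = 18619/288288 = 0.06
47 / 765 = 0.06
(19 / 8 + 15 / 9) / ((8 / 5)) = 485 / 192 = 2.53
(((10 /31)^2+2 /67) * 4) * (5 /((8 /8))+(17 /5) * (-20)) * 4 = -134.98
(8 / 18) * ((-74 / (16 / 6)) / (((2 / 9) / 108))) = -5994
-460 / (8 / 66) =-3795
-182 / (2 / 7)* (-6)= 3822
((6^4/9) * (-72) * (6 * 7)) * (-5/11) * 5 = 10886400/11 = 989672.73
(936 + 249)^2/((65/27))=7582815/13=583293.46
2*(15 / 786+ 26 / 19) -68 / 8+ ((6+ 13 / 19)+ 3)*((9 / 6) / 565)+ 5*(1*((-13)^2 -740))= -8045916973 / 2812570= -2860.70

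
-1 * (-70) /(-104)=-35 /52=-0.67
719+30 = 749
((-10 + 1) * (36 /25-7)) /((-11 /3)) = -3753 /275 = -13.65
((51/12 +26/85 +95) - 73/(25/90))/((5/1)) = -55503/1700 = -32.65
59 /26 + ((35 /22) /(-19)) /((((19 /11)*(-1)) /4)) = 23119 /9386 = 2.46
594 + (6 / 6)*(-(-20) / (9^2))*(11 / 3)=144562 / 243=594.91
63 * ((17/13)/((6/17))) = 6069/26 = 233.42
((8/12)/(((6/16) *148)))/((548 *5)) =1/228105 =0.00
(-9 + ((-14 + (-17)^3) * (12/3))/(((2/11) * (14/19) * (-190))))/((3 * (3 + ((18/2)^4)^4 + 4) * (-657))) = -53567/255661195455889468560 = -0.00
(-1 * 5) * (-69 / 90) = 23 / 6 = 3.83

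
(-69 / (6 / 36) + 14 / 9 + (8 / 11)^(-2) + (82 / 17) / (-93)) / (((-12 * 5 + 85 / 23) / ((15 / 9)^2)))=14333620355 / 707579712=20.26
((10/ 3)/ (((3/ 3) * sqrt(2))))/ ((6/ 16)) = 40 * sqrt(2)/ 9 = 6.29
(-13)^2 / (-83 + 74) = -169 / 9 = -18.78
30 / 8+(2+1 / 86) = 991 / 172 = 5.76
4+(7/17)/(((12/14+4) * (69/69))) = 2361/578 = 4.08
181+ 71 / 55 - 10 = 9476 / 55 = 172.29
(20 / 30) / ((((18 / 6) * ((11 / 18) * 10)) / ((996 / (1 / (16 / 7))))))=31872 / 385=82.78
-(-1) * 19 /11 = 19 /11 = 1.73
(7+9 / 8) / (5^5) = 13 / 5000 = 0.00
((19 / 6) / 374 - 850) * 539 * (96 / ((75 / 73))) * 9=-163744844088 / 425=-385281986.09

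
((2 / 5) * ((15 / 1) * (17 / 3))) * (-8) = -272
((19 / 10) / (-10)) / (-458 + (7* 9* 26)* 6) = -19 / 937000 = -0.00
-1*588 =-588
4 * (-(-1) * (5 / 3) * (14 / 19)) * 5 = 1400 / 57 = 24.56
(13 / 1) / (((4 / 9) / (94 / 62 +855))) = 776646 / 31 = 25053.10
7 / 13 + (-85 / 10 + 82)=1925 / 26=74.04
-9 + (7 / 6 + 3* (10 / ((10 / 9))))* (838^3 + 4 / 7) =348086199337 / 21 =16575533301.76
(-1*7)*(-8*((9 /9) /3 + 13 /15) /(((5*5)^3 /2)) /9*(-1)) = -224 /234375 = -0.00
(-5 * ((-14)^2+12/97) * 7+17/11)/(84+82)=-7322591/177122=-41.34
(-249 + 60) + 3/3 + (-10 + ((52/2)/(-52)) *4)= -200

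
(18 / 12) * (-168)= -252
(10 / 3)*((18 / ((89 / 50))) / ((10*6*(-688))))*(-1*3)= 75 / 30616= 0.00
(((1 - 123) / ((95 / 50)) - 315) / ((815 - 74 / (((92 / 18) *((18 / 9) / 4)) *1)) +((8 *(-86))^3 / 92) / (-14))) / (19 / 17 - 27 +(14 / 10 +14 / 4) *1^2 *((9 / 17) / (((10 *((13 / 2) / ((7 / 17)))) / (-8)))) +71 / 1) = -0.00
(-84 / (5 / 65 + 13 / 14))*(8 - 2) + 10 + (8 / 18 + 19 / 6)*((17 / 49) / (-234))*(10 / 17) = -237871633 / 484218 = -491.25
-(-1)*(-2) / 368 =-1 / 184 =-0.01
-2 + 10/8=-3/4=-0.75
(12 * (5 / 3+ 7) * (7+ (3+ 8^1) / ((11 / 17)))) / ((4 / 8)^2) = 9984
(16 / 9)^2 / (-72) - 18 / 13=-13538 / 9477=-1.43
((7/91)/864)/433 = 1/4863456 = 0.00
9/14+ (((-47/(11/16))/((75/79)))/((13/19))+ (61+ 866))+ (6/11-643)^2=683073288367/1651650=413570.24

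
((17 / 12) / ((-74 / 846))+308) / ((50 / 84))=906927 / 1850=490.23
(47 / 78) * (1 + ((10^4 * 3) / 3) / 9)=470423 / 702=670.12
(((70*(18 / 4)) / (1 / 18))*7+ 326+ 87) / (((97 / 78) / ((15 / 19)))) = 46920510 / 1843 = 25458.77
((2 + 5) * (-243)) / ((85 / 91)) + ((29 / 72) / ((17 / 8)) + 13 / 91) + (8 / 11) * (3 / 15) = -21448403 / 11781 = -1820.59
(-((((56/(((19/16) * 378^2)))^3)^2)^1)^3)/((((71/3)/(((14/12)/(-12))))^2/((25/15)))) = -0.00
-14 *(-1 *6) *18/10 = 756/5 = 151.20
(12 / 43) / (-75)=-4 / 1075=-0.00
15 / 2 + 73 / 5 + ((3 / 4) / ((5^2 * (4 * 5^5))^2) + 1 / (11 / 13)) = 100039062500033 / 4296875000000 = 23.28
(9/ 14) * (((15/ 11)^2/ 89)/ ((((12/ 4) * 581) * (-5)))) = -135/ 87595046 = -0.00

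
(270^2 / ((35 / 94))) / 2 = 685260 / 7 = 97894.29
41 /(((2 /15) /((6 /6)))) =615 /2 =307.50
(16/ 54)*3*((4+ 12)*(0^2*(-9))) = 0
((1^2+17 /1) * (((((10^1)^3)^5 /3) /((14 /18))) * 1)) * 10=540000000000000000 /7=77142857142857142.86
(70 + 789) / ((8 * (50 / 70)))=6013 / 40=150.32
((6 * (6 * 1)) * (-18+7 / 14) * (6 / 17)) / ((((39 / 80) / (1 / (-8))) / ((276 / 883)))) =3477600 / 195143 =17.82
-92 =-92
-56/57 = -0.98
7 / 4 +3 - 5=-1 / 4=-0.25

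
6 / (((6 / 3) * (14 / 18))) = 27 / 7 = 3.86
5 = 5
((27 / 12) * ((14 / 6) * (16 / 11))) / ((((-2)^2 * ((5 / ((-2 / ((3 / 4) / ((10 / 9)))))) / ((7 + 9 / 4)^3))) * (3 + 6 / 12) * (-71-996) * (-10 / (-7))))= 354571 / 2112660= 0.17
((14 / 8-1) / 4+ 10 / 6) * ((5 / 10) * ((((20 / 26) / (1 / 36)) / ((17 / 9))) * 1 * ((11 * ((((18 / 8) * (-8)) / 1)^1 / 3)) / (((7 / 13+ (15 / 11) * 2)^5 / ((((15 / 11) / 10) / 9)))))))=-55266327996165 / 1510404655363276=-0.04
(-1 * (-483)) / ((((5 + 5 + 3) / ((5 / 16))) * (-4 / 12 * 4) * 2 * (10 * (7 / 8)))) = -207 / 416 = -0.50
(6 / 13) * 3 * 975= 1350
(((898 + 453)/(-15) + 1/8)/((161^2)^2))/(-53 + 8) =10793/3628250501400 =0.00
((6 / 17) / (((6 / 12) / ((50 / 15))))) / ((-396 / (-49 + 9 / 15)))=44 / 153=0.29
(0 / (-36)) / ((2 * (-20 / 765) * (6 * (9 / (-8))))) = 0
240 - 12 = 228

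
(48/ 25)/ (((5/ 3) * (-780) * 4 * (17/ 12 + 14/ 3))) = -36/ 593125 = -0.00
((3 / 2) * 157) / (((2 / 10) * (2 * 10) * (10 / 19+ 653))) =2983 / 33112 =0.09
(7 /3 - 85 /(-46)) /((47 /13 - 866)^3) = -1267669 /194451878996478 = -0.00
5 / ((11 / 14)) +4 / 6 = 232 / 33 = 7.03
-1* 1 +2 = 1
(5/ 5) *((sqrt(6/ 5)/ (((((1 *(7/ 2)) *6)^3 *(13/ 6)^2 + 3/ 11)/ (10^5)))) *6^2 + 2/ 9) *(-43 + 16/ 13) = -637120000 *sqrt(30)/ 921037 - 362/ 39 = -3798.11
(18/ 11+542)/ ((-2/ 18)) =-53820/ 11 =-4892.73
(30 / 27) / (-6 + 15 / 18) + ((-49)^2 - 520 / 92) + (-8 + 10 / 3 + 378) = 5921749 / 2139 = 2768.47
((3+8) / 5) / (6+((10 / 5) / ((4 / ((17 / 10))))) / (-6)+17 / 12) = 88 / 291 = 0.30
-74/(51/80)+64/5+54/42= -101.99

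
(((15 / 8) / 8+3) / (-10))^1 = -207 / 640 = -0.32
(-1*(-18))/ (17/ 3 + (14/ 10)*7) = 135/ 116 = 1.16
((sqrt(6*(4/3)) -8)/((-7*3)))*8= 64/21 -16*sqrt(2)/21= 1.97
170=170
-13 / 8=-1.62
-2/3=-0.67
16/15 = 1.07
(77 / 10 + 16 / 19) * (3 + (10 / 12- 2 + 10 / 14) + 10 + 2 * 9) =694103 / 2660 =260.94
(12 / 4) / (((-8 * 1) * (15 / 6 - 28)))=1 / 68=0.01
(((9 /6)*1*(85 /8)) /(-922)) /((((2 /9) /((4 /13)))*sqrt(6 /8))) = -765*sqrt(3) /47944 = -0.03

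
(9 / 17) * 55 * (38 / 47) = 18810 / 799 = 23.54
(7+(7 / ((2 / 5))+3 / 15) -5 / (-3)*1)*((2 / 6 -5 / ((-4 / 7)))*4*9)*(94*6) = 24313758 / 5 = 4862751.60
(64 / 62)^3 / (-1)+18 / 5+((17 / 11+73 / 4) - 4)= 119909237 / 6554020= 18.30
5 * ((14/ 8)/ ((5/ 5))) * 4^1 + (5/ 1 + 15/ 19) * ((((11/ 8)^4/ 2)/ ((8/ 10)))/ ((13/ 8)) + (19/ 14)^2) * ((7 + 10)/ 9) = 5218346785/ 74360832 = 70.18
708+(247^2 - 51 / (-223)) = 13762942 / 223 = 61717.23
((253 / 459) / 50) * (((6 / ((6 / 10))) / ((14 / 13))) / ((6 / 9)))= 3289 / 21420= 0.15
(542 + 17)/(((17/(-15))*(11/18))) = -150930/187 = -807.11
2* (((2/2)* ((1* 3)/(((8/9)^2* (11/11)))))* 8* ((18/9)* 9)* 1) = 1093.50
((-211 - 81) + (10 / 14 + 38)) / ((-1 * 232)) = 1773 / 1624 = 1.09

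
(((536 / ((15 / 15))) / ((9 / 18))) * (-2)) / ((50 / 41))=-43952 / 25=-1758.08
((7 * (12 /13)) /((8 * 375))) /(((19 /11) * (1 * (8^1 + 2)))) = 77 /617500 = 0.00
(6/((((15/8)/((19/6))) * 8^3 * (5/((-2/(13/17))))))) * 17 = -5491/31200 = -0.18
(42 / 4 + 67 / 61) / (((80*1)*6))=283 / 11712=0.02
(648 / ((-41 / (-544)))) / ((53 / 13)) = 4582656 / 2173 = 2108.91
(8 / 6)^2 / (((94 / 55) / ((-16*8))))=-56320 / 423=-133.14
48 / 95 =0.51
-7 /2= -3.50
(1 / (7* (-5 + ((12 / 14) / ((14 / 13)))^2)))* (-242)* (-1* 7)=-290521 / 5242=-55.42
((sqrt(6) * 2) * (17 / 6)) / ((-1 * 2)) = -17 * sqrt(6) / 6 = -6.94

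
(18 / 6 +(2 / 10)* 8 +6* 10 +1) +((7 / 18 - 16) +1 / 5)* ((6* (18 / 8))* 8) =-7994 / 5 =-1598.80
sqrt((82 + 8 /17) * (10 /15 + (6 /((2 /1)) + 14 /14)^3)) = 2 * sqrt(3467847) /51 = 73.03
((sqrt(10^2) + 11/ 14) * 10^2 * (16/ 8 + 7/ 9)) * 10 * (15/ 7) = 9437500/ 147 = 64200.68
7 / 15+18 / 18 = 22 / 15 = 1.47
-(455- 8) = -447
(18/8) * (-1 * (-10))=45/2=22.50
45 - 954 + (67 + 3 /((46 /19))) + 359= -22161 /46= -481.76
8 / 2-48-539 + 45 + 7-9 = -540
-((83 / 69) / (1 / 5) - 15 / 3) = -70 / 69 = -1.01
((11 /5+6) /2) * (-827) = -33907 /10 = -3390.70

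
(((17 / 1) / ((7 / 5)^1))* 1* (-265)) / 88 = -22525 / 616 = -36.57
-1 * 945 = -945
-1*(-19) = 19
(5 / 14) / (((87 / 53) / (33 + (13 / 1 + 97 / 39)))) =501115 / 47502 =10.55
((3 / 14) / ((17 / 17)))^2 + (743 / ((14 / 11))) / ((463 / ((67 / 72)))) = 1.22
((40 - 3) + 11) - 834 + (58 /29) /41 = -32224 /41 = -785.95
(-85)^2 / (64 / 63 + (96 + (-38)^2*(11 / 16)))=1820700 / 274621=6.63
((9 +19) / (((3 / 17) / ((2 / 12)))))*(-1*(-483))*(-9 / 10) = -57477 / 5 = -11495.40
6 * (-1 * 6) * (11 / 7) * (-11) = 4356 / 7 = 622.29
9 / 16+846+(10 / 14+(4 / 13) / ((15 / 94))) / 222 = 2052299531 / 2424240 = 846.57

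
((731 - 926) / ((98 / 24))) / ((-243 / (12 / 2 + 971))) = 254020 / 1323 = 192.00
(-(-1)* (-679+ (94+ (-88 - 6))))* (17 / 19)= -607.53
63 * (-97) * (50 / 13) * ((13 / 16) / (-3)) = 50925 / 8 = 6365.62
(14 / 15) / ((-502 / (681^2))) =-1082109 / 1255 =-862.24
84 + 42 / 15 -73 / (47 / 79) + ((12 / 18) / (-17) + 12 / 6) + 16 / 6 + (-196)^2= 460040933 / 11985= 38384.73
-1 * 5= -5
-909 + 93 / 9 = -2696 / 3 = -898.67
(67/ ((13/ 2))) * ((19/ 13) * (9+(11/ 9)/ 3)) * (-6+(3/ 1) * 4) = 1293368/ 1521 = 850.34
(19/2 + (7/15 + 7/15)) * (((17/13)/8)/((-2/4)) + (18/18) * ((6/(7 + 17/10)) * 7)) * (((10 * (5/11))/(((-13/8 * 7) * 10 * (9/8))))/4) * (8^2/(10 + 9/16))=-395511808/156542841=-2.53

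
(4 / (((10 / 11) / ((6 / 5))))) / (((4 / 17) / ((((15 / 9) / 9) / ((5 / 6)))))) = 374 / 75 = 4.99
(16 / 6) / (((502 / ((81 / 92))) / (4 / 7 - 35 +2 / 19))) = -123255 / 767809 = -0.16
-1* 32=-32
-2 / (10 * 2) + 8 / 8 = 9 / 10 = 0.90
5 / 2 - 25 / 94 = 105 / 47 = 2.23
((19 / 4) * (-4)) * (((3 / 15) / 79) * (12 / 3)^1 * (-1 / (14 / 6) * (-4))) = -912 / 2765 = -0.33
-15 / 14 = -1.07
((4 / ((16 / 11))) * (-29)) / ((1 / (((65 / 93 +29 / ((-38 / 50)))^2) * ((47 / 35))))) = -3284303684365 / 21856023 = -150269.96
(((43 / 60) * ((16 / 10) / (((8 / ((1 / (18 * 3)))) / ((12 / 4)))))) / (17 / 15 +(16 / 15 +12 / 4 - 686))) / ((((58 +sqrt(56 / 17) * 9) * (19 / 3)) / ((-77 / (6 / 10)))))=1632323 / 367774641216 - 3311 * sqrt(238) / 40863849024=0.00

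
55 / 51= 1.08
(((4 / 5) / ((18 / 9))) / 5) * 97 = 194 / 25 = 7.76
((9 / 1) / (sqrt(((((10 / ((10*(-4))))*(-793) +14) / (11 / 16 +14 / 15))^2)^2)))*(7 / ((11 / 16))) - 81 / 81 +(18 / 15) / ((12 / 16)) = 119991412 / 198220275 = 0.61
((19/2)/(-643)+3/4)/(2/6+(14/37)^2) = 7766337/5033404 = 1.54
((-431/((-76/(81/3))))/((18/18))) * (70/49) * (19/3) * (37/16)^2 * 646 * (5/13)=42881084325/23296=1840705.89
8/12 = 2/3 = 0.67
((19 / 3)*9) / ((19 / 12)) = 36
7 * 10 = 70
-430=-430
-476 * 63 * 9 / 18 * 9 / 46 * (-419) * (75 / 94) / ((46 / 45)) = 95415256125 / 99452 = 959410.13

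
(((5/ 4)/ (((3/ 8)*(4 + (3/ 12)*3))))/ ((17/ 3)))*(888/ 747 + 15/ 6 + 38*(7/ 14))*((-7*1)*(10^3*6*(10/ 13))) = -90776.63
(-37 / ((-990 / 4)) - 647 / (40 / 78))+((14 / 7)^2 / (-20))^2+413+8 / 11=-8392559 / 9900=-847.73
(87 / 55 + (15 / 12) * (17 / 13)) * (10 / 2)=16.08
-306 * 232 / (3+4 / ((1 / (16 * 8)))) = -70992 / 515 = -137.85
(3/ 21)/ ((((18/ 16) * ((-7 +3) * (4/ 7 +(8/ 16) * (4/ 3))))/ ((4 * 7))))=-28/ 39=-0.72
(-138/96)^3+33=123001/4096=30.03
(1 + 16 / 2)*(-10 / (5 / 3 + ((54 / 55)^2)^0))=-135 / 4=-33.75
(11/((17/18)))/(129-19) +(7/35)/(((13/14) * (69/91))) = 0.39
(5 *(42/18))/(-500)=-7/300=-0.02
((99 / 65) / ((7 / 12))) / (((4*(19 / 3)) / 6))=5346 / 8645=0.62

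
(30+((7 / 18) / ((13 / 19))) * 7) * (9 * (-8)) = -31804 / 13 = -2446.46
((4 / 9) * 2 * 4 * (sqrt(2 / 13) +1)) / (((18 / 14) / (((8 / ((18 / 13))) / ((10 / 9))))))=448 * sqrt(26) / 405 +5824 / 405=20.02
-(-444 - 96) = 540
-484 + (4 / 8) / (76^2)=-5591167 / 11552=-484.00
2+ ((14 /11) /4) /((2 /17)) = 207 /44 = 4.70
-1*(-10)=10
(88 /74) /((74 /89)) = 1958 /1369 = 1.43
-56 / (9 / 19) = -1064 / 9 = -118.22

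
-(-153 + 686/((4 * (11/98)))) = -15124/11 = -1374.91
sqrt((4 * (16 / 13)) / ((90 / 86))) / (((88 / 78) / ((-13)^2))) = 338 * sqrt(2795) / 55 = 324.90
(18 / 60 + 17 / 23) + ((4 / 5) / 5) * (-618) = -112517 / 1150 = -97.84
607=607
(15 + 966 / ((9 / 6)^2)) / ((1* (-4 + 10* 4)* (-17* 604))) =-1333 / 1108944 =-0.00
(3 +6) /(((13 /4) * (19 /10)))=360 /247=1.46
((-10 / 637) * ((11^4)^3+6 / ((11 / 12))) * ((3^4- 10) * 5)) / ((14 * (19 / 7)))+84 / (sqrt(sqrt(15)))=-61277814055605325 / 133133+28 * 15^(3 / 4) / 5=-460275168815.57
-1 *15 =-15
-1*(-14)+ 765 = 779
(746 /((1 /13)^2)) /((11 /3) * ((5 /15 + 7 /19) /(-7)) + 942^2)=0.14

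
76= 76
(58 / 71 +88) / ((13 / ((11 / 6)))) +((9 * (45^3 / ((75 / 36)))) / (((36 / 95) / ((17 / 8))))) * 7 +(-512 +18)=15452040.40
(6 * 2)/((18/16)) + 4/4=35/3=11.67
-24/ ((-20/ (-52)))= -312/ 5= -62.40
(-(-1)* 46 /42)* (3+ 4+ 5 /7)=414 /49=8.45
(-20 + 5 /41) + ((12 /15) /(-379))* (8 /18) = -13900481 /699255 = -19.88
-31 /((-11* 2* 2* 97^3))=31 /40157612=0.00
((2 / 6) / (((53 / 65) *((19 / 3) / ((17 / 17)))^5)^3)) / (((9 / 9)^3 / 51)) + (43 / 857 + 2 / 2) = 2034108584001413455437244575 / 1936923396044456486830711111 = 1.05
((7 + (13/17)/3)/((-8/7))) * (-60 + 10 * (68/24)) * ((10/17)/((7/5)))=439375/5202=84.46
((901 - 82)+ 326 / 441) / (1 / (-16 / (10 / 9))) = -578408 / 49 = -11804.24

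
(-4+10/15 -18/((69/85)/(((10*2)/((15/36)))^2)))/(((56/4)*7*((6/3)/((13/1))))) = -22914775/6762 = -3388.76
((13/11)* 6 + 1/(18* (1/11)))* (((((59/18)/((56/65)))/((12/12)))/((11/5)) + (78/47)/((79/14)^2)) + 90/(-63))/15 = 350066461145/1931931406944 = 0.18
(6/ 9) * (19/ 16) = 19/ 24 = 0.79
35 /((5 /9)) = 63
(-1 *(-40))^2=1600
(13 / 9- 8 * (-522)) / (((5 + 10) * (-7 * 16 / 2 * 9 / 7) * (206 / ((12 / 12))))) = -0.02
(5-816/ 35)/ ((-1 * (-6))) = -641/ 210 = -3.05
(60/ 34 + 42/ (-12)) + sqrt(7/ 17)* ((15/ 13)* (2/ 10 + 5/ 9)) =-59/ 34 + 2* sqrt(119)/ 39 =-1.18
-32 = -32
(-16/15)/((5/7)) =-112/75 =-1.49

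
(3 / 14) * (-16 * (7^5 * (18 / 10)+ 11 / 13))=-47195376 / 455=-103726.10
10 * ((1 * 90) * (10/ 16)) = 1125/ 2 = 562.50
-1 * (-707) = 707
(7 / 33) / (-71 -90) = -1 / 759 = -0.00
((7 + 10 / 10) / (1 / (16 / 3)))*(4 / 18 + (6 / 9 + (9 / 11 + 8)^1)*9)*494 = 535764736 / 297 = 1803921.67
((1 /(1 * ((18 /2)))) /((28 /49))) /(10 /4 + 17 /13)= 0.05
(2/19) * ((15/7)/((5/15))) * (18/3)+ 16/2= 1604/133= 12.06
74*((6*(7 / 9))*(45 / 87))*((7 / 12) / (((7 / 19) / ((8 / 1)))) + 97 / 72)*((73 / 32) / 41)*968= 11541683615 / 85608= 134820.15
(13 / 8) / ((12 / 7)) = 91 / 96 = 0.95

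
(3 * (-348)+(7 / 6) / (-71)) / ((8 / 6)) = -444751 / 568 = -783.01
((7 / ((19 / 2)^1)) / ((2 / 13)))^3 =753571 / 6859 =109.87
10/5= 2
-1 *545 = -545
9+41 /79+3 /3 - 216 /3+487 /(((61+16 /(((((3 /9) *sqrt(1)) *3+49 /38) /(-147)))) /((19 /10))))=-1382275733 /22138170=-62.44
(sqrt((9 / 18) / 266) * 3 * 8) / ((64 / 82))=123 * sqrt(133) / 1064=1.33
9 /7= 1.29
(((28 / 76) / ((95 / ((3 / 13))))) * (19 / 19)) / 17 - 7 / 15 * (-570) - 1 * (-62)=130840861 / 398905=328.00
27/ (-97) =-0.28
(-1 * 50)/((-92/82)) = 1025/23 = 44.57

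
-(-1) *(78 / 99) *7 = 182 / 33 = 5.52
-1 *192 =-192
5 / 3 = 1.67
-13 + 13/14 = -169/14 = -12.07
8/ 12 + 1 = 5/ 3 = 1.67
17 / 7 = 2.43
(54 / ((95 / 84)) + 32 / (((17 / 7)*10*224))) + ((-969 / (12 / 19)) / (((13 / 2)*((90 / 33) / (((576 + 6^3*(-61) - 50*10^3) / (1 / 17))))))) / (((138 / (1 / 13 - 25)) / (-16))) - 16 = 3341466637155181 / 12555010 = 266146075.32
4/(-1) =-4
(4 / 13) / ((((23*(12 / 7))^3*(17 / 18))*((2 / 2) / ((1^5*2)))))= 343 / 32266884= 0.00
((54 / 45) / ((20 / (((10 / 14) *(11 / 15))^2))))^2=14641 / 54022500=0.00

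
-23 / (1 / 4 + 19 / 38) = -92 / 3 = -30.67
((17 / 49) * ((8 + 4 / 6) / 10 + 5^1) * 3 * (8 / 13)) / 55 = 1088 / 15925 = 0.07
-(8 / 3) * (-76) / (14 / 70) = 3040 / 3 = 1013.33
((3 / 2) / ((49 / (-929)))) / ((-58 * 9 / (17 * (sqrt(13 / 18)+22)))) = 21.16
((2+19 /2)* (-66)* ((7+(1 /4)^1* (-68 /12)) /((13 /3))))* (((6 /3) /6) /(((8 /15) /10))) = -1271325 /208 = -6112.14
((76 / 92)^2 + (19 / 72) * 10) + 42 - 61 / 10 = 3734653 / 95220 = 39.22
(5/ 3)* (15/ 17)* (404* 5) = 50500/ 17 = 2970.59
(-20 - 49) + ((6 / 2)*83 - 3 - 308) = -131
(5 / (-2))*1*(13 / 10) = -13 / 4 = -3.25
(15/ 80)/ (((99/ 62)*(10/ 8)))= 31/ 330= 0.09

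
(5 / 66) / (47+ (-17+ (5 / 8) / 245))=980 / 388113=0.00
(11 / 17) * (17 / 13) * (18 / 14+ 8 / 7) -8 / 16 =283 / 182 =1.55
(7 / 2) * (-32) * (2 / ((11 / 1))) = -224 / 11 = -20.36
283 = 283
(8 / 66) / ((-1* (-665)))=4 / 21945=0.00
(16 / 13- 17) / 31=-205 / 403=-0.51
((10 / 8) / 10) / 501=1 / 4008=0.00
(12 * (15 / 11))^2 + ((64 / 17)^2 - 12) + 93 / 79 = 748979569 / 2762551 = 271.12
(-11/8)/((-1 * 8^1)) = 11/64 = 0.17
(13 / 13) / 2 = 1 / 2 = 0.50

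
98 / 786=0.12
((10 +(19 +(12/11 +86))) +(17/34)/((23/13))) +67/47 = 2801497/23782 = 117.80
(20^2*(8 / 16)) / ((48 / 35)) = 875 / 6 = 145.83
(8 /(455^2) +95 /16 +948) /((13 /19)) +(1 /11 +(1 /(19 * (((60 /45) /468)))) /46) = 288698034324099 /206995188400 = 1394.71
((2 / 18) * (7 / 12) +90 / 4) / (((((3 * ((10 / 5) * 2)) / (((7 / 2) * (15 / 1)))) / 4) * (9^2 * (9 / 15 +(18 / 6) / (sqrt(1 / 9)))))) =426475 / 839808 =0.51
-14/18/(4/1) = -7/36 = -0.19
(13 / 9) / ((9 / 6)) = 26 / 27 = 0.96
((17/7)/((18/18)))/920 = 17/6440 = 0.00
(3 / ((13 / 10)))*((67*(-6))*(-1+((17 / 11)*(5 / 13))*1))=699480 / 1859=376.27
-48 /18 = -2.67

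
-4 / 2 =-2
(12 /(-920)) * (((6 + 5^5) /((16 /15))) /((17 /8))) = -28179 /1564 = -18.02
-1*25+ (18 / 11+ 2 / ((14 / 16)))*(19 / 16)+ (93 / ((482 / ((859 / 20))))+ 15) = 546411 / 185570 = 2.94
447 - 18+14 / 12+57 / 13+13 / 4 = 68297 / 156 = 437.80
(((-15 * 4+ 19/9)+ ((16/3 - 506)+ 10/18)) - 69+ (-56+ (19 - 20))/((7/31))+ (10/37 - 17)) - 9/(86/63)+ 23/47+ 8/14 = -943959983/1046878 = -901.69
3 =3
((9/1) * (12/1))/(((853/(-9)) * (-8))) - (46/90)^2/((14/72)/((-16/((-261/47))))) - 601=-424092414517/701293950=-604.73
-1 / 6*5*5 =-25 / 6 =-4.17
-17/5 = -3.40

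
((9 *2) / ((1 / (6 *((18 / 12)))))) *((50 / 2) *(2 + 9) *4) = 178200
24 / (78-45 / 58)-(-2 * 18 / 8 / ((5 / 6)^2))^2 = -38892292 / 933125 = -41.68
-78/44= -39/22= -1.77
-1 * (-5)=5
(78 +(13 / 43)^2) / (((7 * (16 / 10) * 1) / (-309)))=-223084095 / 103544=-2154.49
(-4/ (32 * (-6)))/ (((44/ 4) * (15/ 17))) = 17/ 7920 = 0.00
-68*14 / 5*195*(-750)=27846000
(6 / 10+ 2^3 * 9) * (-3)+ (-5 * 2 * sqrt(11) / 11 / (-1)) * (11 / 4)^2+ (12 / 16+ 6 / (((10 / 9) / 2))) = -825 / 4+ 55 * sqrt(11) / 8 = -183.45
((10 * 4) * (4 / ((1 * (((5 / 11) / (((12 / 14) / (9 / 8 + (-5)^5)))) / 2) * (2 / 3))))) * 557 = -28233216 / 174937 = -161.39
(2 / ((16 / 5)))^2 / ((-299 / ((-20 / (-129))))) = -125 / 617136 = -0.00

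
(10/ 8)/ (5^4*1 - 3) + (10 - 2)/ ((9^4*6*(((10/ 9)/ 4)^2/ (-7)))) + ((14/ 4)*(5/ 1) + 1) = 279371819/ 15114600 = 18.48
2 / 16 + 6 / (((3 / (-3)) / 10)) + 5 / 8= -237 / 4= -59.25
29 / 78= 0.37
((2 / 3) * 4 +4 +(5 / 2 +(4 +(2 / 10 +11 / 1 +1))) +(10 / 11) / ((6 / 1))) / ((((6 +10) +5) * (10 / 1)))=401 / 3300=0.12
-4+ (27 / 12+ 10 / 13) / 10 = -1923 / 520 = -3.70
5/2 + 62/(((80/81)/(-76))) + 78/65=-23836/5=-4767.20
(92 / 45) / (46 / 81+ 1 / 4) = 3312 / 1325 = 2.50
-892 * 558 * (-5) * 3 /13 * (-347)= -2590715880 /13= -199285836.92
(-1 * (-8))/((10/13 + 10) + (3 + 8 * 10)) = 104/1219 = 0.09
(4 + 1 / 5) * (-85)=-357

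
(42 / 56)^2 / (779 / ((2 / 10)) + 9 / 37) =333 / 2305984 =0.00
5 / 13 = 0.38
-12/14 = -6/7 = -0.86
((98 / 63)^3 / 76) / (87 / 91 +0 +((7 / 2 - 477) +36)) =-124852 / 1100475801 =-0.00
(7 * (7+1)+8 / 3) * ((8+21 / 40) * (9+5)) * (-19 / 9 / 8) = -498883 / 270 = -1847.71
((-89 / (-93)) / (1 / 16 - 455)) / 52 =-356 / 8800311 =-0.00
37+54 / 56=1063 / 28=37.96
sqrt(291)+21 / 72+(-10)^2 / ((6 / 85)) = sqrt(291)+34007 / 24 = 1434.02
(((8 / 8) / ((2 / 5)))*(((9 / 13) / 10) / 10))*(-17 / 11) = -153 / 5720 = -0.03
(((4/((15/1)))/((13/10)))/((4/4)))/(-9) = -8/351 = -0.02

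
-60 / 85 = -12 / 17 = -0.71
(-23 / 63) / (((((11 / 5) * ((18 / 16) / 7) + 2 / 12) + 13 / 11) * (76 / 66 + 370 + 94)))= -11132 / 24140945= -0.00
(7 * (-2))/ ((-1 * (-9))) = -14/ 9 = -1.56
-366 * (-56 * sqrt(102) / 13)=20496 * sqrt(102) / 13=15923.03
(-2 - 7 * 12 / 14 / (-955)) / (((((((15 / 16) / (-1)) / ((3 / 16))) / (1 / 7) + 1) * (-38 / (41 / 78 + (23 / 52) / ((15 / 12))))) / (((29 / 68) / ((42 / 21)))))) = -69629 / 240602700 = -0.00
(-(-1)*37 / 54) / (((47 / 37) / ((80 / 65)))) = 10952 / 16497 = 0.66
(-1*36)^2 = 1296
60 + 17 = 77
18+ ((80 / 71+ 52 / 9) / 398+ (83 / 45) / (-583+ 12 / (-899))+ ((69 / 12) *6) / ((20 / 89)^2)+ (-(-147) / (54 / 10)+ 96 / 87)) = 729.53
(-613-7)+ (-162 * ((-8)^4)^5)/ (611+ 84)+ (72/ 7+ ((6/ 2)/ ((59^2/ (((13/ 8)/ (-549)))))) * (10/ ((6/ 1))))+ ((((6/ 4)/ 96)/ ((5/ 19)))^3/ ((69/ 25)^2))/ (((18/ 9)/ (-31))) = -692970507732076089639865508747791997/ 2578604890450821120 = -268738537764474293.33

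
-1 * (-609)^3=225866529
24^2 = 576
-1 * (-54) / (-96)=-9 / 16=-0.56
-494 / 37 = -13.35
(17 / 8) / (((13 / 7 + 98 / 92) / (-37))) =-26.90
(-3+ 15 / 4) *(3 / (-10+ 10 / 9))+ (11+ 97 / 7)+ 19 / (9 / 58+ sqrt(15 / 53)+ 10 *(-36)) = 423215172177243 / 17238052543040 - 63916 *sqrt(795) / 23086677513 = 24.55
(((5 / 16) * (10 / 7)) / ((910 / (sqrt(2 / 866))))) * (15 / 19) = 75 * sqrt(433) / 83849584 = 0.00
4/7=0.57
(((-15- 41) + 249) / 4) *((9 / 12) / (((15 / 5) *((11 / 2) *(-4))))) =-193 / 352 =-0.55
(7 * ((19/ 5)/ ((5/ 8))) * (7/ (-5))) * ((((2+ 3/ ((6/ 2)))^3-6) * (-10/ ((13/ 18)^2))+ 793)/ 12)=-122849174/ 63375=-1938.45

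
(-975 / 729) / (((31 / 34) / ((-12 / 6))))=22100 / 7533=2.93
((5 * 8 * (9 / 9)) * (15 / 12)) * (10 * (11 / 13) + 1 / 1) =6150 / 13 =473.08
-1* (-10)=10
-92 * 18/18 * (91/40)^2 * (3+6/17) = -1596.53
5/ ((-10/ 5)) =-5/ 2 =-2.50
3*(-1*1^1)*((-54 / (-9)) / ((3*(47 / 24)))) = -144 / 47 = -3.06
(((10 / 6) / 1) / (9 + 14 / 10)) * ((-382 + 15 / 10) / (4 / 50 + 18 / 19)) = -9036875 / 152256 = -59.35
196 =196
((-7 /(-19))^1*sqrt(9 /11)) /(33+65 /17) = 357*sqrt(11) /130834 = 0.01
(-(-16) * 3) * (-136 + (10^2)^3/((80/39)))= 23393472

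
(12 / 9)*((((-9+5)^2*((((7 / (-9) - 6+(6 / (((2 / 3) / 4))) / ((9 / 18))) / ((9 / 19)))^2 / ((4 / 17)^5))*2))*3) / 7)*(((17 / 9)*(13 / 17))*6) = 2295997250228669 / 551124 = 4166026611.49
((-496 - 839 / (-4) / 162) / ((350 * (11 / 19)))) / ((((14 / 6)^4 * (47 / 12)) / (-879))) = 16061468607 / 868921900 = 18.48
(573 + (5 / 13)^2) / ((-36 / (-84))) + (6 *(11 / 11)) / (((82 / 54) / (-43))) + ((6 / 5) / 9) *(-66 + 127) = 122183498 / 103935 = 1175.58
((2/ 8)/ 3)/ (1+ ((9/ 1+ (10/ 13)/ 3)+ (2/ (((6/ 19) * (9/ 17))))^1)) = 117/ 31196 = 0.00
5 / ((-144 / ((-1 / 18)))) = 0.00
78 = 78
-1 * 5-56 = -61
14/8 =7/4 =1.75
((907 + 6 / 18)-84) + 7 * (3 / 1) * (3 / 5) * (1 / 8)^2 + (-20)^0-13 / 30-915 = -29089 / 320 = -90.90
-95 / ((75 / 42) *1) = -266 / 5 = -53.20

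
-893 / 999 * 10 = -8.94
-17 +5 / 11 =-182 / 11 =-16.55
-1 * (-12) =12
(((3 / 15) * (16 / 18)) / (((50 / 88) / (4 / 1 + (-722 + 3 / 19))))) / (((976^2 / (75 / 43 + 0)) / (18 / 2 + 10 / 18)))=-150029 / 38177460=-0.00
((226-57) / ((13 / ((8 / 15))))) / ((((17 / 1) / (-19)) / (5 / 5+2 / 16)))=-741 / 85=-8.72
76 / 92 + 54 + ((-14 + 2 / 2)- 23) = 433 / 23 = 18.83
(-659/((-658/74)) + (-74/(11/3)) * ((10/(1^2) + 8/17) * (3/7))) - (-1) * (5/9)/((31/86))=-255930775/17164917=-14.91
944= 944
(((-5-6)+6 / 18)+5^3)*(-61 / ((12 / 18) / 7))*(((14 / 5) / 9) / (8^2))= -1025227 / 2880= -355.98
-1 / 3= -0.33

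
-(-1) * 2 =2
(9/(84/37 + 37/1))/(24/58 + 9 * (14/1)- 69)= 29/7265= 0.00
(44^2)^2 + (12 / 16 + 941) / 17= 254874295 / 68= 3748151.40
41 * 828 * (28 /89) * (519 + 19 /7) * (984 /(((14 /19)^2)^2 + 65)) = 1927083425167872 /22949273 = 83971436.71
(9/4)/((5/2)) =9/10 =0.90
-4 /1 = -4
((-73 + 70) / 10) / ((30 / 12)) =-3 / 25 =-0.12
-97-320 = -417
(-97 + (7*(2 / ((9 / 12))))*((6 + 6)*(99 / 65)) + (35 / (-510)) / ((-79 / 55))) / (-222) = -127913543 / 116276940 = -1.10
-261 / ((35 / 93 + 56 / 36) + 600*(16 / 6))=-72819 / 446939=-0.16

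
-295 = -295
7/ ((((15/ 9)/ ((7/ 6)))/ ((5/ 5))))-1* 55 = -501/ 10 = -50.10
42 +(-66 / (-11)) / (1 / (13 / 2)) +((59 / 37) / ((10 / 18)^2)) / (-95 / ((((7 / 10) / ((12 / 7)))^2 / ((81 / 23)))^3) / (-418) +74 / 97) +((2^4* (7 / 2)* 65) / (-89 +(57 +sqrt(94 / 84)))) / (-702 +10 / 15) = 1365* sqrt(1974) / 11298743 +326549058928181629031717303019183 / 4023285203098734118352805128950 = 81.17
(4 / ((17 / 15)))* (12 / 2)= 360 / 17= 21.18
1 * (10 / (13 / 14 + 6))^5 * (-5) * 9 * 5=-12101040000000 / 8587340257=-1409.17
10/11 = 0.91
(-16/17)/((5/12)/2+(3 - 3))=-384/85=-4.52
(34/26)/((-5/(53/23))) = -0.60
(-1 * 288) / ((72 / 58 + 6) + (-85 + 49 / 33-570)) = 68904 / 154621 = 0.45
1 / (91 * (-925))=-1 / 84175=-0.00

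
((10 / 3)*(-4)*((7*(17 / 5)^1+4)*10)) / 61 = -11120 / 183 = -60.77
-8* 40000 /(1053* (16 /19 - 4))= 304000 /3159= 96.23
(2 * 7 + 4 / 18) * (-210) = -8960 / 3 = -2986.67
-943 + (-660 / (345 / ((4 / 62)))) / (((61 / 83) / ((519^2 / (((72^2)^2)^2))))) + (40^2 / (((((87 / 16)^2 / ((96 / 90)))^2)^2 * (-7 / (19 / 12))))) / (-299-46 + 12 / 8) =-8247380774211188942011108527054684947 / 8745896913913332383180301847756800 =-943.00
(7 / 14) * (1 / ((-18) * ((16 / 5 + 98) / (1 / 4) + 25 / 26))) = -65 / 949482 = -0.00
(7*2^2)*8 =224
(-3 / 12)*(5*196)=-245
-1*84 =-84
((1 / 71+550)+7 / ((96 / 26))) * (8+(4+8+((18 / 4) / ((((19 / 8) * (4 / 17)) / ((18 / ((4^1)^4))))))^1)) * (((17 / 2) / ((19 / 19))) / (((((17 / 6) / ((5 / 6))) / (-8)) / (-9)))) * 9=12700452436155 / 690688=18388117.99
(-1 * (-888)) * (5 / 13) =4440 / 13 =341.54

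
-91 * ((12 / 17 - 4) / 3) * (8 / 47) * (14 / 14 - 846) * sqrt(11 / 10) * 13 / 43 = -44783648 * sqrt(110) / 103071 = -4557.00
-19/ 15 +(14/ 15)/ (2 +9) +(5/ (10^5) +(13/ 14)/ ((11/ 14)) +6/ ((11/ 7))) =3.82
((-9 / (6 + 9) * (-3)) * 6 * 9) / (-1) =-486 / 5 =-97.20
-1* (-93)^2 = -8649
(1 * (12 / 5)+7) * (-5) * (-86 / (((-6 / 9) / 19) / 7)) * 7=-5644653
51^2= 2601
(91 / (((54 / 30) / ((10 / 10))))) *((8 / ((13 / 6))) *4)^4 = 5284823040 / 2197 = 2405472.48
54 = 54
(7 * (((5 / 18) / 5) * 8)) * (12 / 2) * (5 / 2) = 140 / 3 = 46.67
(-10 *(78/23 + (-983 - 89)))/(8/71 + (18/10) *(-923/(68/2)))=-2966564600/13534051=-219.19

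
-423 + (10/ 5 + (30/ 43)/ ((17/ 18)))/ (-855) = -264379117/ 625005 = -423.00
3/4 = 0.75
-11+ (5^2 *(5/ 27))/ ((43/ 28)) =-9271/ 1161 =-7.99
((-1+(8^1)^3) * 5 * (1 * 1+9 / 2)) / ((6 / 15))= 140525 / 4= 35131.25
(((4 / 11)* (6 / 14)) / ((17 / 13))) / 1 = 156 / 1309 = 0.12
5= 5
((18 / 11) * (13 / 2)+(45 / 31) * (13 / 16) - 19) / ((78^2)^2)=-39197 / 201954145536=-0.00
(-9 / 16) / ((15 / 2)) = -3 / 40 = -0.08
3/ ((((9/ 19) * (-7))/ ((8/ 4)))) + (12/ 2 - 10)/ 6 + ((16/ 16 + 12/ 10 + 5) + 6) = 1126/ 105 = 10.72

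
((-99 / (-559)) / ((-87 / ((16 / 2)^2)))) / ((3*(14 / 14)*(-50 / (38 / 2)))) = 6688 / 405275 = 0.02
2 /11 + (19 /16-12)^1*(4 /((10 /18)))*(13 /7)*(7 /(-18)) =24819 /440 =56.41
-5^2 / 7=-3.57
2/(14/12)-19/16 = 59/112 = 0.53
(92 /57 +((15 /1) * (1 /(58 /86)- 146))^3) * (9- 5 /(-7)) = -98956343303.00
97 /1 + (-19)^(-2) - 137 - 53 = -33572 /361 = -93.00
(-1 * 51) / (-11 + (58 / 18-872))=459 / 7918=0.06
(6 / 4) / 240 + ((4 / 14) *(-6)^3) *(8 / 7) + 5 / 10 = -548991 / 7840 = -70.02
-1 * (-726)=726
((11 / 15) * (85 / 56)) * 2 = 187 / 84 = 2.23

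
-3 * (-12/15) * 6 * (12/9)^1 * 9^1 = 864/5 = 172.80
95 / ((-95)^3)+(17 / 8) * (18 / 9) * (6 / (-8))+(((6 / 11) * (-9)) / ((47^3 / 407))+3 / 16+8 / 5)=-1329939378 / 937002575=-1.42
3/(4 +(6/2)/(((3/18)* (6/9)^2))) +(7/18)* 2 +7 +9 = 13493/801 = 16.85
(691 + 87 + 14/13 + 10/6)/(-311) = -30449/12129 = -2.51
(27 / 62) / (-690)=-9 / 14260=-0.00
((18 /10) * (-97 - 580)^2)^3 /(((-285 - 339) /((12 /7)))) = -70187462315697315681 /45500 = -1542581589355984.96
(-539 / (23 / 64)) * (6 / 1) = -206976 / 23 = -8998.96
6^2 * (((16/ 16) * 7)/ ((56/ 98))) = 441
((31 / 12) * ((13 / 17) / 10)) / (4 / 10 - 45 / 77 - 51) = -31031 / 8040048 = -0.00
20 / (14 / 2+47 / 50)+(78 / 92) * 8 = 84932 / 9131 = 9.30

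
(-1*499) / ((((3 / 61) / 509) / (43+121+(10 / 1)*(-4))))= -1921187924 / 3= -640395974.67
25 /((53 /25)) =625 /53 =11.79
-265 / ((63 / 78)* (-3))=6890 / 63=109.37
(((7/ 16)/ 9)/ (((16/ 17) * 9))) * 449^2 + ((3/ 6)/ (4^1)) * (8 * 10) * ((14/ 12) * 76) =42376439/ 20736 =2043.62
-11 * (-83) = 913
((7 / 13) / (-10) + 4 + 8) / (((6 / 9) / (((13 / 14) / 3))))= 1553 / 280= 5.55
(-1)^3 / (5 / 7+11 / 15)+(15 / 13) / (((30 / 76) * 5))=-1049 / 9880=-0.11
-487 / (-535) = 487 / 535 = 0.91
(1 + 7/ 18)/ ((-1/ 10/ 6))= -83.33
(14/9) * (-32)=-448/9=-49.78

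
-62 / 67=-0.93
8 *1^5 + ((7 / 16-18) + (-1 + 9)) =-25 / 16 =-1.56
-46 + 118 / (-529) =-24452 / 529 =-46.22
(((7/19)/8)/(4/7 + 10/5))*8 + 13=4495/342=13.14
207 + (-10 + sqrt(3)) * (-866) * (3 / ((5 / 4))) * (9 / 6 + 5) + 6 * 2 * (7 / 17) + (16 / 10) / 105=1207623511 / 8925 - 67548 * sqrt(3) / 5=111908.64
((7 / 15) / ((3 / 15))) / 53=7 / 159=0.04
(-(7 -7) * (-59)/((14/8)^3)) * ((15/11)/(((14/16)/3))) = 0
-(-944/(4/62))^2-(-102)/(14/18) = -1498667050/7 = -214095292.86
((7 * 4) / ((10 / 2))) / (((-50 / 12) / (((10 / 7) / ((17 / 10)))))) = -1.13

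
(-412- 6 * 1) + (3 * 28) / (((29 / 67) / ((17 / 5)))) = 35066 / 145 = 241.83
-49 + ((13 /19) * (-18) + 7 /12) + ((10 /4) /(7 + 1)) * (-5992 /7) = -74837 /228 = -328.23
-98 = -98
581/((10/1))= 581/10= 58.10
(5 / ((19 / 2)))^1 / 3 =10 / 57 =0.18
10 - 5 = 5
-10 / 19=-0.53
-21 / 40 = -0.52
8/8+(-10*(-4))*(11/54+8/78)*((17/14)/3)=43921/7371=5.96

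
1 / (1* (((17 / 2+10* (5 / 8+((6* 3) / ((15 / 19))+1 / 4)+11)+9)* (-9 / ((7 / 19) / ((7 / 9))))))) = -4 / 27683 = -0.00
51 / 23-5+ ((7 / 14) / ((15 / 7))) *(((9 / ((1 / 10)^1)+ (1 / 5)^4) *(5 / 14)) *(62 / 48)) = 28586963 / 4140000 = 6.91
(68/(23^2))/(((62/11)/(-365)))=-136510/16399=-8.32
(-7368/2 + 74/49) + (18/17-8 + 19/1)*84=-2223734/833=-2669.55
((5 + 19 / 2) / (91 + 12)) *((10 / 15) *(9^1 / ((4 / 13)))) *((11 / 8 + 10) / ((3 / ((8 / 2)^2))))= 166.54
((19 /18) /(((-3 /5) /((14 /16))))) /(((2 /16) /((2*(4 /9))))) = -10.95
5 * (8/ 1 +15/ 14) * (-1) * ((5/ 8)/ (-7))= 3175/ 784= 4.05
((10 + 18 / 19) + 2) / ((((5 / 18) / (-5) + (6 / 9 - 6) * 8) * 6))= -738 / 14611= -0.05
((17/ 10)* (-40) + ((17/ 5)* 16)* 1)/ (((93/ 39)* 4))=-221/ 155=-1.43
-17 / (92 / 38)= -323 / 46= -7.02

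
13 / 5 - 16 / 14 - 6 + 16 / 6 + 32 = 30.12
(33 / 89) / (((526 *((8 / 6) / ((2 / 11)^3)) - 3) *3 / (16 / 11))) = 0.00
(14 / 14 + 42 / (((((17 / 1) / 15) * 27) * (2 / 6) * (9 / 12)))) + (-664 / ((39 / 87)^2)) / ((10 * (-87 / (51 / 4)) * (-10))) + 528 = 228251681 / 430950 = 529.65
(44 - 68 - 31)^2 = 3025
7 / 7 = 1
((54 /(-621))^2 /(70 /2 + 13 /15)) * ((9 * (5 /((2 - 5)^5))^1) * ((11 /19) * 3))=-550 /8111157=-0.00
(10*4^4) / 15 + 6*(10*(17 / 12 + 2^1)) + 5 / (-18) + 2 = 6793 / 18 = 377.39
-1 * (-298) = 298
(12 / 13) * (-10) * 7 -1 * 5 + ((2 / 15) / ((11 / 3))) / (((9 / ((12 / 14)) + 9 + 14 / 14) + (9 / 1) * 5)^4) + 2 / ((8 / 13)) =-66.37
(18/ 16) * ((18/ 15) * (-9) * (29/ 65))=-7047/ 1300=-5.42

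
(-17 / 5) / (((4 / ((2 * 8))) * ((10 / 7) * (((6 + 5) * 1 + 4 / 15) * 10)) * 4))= -357 / 16900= -0.02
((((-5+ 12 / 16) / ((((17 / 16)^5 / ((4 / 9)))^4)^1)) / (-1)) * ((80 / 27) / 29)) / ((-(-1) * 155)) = 1237940039285380274899124224 / 38073517323121434066686052629409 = 0.00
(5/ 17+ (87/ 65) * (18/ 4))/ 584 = 13961/ 1290640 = 0.01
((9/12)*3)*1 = 9/4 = 2.25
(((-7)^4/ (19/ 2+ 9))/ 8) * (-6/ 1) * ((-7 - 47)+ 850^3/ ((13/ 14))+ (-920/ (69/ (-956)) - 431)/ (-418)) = -25886566711653781/ 402116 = -64375868435.11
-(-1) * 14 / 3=14 / 3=4.67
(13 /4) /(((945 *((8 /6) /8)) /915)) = 793 /42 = 18.88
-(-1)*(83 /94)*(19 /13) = 1.29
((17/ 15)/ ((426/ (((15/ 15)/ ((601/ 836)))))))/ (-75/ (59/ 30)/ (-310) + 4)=12996874/ 14480190495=0.00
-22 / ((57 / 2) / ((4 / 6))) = -0.51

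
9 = 9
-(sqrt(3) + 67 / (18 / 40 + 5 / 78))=-52260 / 401- sqrt(3)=-132.06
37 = 37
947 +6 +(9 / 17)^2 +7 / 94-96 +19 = 23807053 / 27166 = 876.35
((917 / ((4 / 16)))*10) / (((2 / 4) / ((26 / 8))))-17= 238403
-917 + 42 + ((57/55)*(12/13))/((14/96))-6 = -4376573/5005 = -874.44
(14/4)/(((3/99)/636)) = 73458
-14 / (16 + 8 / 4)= -7 / 9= -0.78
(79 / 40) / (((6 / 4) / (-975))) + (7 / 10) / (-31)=-795939 / 620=-1283.77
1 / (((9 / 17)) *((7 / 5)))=85 / 63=1.35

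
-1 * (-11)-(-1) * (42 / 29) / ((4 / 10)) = 424 / 29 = 14.62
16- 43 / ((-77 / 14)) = 262 / 11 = 23.82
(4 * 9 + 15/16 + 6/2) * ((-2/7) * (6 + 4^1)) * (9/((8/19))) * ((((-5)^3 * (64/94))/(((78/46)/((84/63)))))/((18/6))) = 232702500/4277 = 54407.88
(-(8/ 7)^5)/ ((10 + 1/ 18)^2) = -10616832/ 550614127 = -0.02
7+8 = 15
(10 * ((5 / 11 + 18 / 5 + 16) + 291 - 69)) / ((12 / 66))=13313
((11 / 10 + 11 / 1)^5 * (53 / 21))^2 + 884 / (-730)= 137952095710496113806729457 / 321930000000000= 428515813097.56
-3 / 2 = -1.50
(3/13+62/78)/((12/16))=160/117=1.37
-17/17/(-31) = 1/31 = 0.03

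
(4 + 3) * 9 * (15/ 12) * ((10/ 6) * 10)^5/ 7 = 390625000/ 27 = 14467592.59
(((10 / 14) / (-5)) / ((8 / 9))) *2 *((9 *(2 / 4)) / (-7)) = 0.21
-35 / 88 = -0.40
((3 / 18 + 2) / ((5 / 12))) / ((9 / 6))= 52 / 15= 3.47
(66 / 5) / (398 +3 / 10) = 0.03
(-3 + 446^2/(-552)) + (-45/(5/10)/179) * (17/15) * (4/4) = -8989673/24702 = -363.92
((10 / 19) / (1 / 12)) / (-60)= -2 / 19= -0.11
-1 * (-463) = 463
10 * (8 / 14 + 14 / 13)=1500 / 91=16.48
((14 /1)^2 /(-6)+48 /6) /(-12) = 37 /18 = 2.06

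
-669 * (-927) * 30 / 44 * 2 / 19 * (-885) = -8232663825 / 209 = -39390736.00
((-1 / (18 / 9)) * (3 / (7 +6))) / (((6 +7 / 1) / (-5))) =15 / 338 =0.04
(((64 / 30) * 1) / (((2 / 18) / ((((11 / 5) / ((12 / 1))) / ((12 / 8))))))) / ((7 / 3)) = 176 / 175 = 1.01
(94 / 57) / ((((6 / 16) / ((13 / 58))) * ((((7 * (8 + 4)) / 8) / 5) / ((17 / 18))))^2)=1836421600 / 15411218193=0.12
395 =395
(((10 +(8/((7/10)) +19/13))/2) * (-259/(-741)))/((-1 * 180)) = -77071/3467880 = -0.02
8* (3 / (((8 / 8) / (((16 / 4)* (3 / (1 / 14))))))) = 4032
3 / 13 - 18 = -231 / 13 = -17.77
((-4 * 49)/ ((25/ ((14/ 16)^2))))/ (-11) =2401/ 4400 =0.55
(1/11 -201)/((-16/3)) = 3315/88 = 37.67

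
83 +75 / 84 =83.89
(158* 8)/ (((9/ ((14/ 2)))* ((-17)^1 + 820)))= 8848/ 7227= 1.22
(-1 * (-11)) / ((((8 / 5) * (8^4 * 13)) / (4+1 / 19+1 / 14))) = 60335 / 113311744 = 0.00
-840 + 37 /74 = -1679 /2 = -839.50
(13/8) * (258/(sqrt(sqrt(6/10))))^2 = 72111 * sqrt(15)/2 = 139642.35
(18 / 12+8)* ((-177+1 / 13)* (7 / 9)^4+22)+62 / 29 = -999144611 / 2473497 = -403.94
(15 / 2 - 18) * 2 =-21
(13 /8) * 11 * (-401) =-57343 /8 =-7167.88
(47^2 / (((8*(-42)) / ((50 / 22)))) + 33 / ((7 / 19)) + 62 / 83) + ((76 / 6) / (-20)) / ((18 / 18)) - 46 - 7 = 11116891 / 511280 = 21.74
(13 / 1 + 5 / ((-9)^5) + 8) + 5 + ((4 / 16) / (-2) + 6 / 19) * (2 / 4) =26.10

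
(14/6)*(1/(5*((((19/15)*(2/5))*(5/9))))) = 63/38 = 1.66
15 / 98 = 0.15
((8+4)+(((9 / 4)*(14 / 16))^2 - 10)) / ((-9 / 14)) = -42119 / 4608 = -9.14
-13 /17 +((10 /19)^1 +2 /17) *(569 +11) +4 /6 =361825 /969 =373.40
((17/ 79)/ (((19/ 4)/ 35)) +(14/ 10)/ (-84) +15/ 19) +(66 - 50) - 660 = -57786241/ 90060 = -641.64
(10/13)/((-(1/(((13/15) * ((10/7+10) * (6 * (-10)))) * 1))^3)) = 55377920000/343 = 161451661.81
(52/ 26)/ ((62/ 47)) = 47/ 31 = 1.52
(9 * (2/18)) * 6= 6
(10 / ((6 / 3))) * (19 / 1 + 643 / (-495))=8762 / 99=88.51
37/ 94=0.39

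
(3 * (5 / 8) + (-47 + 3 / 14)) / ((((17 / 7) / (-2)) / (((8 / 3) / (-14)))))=-2515 / 357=-7.04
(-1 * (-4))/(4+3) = 4/7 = 0.57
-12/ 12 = -1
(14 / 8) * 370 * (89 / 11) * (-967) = -111451585 / 22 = -5065981.14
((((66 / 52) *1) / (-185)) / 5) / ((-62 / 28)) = 231 / 372775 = 0.00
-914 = -914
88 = 88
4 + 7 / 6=31 / 6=5.17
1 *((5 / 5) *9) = 9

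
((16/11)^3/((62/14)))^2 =822083584/1702470121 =0.48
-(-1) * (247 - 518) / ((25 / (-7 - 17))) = 6504 / 25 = 260.16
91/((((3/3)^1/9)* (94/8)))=3276/47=69.70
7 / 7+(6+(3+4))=14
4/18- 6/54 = 1/9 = 0.11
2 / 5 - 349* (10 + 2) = -20938 / 5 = -4187.60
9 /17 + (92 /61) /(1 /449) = 677.71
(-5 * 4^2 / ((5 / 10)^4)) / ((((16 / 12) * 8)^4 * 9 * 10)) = -9 / 8192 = -0.00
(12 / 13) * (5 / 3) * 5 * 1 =100 / 13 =7.69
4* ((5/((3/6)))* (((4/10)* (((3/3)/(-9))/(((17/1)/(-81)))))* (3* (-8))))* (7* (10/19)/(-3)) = 80640/323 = 249.66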